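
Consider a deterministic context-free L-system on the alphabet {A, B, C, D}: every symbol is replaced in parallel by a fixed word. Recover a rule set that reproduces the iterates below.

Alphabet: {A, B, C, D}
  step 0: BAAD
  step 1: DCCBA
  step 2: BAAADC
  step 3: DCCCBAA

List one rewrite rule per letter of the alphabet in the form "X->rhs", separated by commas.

A->C, B->D, C->A, D->BA

  step 2 ⇒ step 3: BAAADC ⇒ D·C·C·C·BA·A
    A ↦ C
    B ↦ D
    C ↦ A
    D ↦ BA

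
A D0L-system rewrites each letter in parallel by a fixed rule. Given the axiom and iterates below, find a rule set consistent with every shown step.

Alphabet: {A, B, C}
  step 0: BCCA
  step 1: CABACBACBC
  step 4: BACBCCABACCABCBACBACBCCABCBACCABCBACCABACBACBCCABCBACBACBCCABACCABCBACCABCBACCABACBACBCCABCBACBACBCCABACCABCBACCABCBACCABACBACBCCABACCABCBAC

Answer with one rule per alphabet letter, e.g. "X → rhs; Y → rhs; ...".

  step 0 ⇒ step 1: BCCA ⇒ CA·BAC·BAC·BC
    A ↦ BC
    B ↦ CA
    C ↦ BAC

A->BC, B->CA, C->BAC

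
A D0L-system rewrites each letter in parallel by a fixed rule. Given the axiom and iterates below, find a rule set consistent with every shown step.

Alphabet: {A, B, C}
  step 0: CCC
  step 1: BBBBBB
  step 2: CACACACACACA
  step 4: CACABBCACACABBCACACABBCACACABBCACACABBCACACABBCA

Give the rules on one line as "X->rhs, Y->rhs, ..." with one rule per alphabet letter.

  step 1 ⇒ step 2: BBBBBB ⇒ CA·CA·CA·CA·CA·CA
    B ↦ CA
    A ↦ CB  (constrained at step 2)
  step 0 ⇒ step 1: CCC ⇒ BB·BB·BB
    C ↦ BB

A->CB, B->CA, C->BB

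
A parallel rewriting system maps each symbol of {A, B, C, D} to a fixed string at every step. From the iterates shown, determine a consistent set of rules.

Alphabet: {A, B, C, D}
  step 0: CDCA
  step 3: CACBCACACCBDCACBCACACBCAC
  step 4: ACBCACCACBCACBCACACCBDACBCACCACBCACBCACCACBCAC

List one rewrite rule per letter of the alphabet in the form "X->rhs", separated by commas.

  step 3 ⇒ step 4: CACBCACACCBDCACBCACACBCAC ⇒ AC·BC·AC·C·AC·BC·AC·BC·AC·AC·C·BD·AC·BC·AC·C·AC·BC·AC·BC·AC·C·AC·BC·AC
    A ↦ BC
    B ↦ C
    C ↦ AC
    D ↦ BD

A->BC, B->C, C->AC, D->BD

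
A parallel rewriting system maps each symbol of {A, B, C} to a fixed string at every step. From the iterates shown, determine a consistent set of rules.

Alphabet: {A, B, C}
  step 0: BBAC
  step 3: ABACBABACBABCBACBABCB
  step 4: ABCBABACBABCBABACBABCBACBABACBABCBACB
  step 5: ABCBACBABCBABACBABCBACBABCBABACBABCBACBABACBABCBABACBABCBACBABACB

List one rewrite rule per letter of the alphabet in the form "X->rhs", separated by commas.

  step 4 ⇒ step 5: ABCBABACBABCBABACBABCBACBABACBABCBACB ⇒ AB·CB·A·CB·AB·CB·AB·A·CB·AB·CB·A·CB·AB·CB·AB·A·CB·AB·CB·A·CB·AB·A·CB·AB·CB·AB·A·CB·AB·CB·A·CB·AB·A·CB
    A ↦ AB
    B ↦ CB
    C ↦ A

A->AB, B->CB, C->A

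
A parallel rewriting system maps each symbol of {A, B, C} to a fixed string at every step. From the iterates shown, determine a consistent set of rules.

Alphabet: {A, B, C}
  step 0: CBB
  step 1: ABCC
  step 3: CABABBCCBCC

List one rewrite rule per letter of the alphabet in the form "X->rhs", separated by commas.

  step 0 ⇒ step 1: CBB ⇒ AB·C·C
    B ↦ C
    C ↦ AB
    A ↦ BC  (constrained at step 1)

A->BC, B->C, C->AB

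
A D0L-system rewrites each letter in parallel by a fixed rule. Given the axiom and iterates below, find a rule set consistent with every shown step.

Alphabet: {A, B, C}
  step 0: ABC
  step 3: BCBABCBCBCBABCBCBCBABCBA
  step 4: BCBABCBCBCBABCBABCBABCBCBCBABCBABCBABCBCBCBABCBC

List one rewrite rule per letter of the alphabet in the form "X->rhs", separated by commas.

A->BC, B->BC, C->BA

  step 3 ⇒ step 4: BCBABCBCBCBABCBCBCBABCBA ⇒ BC·BA·BC·BC·BC·BA·BC·BA·BC·BA·BC·BC·BC·BA·BC·BA·BC·BA·BC·BC·BC·BA·BC·BC
    A ↦ BC
    B ↦ BC
    C ↦ BA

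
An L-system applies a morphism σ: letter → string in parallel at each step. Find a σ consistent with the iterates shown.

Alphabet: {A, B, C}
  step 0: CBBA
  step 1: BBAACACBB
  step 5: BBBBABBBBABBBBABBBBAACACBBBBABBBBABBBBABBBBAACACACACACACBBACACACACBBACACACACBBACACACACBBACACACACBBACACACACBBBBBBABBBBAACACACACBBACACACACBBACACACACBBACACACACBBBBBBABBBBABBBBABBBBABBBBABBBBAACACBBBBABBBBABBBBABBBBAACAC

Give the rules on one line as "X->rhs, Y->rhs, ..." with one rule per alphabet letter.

  step 0 ⇒ step 1: CBBA ⇒ BBA·AC·AC·BB
    A ↦ BB
    B ↦ AC
    C ↦ BBA

A->BB, B->AC, C->BBA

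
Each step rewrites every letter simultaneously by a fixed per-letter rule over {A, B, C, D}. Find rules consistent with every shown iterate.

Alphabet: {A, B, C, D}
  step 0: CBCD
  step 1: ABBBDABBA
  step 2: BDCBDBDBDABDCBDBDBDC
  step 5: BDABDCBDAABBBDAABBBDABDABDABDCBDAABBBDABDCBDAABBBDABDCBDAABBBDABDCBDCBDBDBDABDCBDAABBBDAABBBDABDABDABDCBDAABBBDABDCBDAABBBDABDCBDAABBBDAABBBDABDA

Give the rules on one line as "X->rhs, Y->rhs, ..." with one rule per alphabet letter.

  step 1 ⇒ step 2: ABBBDABBA ⇒ BDC·BD·BD·BD·A·BDC·BD·BD·BDC
    A ↦ BDC
    B ↦ BD
    D ↦ A
  step 0 ⇒ step 1: CBCD ⇒ ABB·BD·ABB·A
    C ↦ ABB

A->BDC, B->BD, C->ABB, D->A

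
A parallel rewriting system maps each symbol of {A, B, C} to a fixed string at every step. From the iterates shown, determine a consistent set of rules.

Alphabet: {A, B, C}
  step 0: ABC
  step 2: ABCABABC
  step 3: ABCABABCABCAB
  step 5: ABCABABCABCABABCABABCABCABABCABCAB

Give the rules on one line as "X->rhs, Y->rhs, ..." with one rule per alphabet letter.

  step 2 ⇒ step 3: ABCABABC ⇒ AB·C·AB·AB·C·AB·C·AB
    A ↦ AB
    B ↦ C
    C ↦ AB

A->AB, B->C, C->AB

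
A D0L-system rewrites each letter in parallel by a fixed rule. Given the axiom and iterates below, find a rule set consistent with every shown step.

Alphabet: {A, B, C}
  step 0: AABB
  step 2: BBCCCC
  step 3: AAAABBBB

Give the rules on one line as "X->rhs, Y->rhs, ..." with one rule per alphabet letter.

  step 2 ⇒ step 3: BBCCCC ⇒ AA·AA·B·B·B·B
    B ↦ AA
    C ↦ B
    A ↦ C  (constrained at step 0)

A->C, B->AA, C->B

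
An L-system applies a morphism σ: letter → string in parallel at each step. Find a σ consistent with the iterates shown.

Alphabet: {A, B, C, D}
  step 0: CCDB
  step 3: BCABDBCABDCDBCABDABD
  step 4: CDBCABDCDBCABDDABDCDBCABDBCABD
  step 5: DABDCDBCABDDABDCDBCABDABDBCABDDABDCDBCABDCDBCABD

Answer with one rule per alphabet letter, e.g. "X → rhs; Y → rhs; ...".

A->B, B->C, C->D, D->ABD

  step 4 ⇒ step 5: CDBCABDCDBCABDDABDCDBCABDBCABD ⇒ D·ABD·C·D·B·C·ABD·D·ABD·C·D·B·C·ABD·ABD·B·C·ABD·D·ABD·C·D·B·C·ABD·C·D·B·C·ABD
    A ↦ B
    B ↦ C
    C ↦ D
    D ↦ ABD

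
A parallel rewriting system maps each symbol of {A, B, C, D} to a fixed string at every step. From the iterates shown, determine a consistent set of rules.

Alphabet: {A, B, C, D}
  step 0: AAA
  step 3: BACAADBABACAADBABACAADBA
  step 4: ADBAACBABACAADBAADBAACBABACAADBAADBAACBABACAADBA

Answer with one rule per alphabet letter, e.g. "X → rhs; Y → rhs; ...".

A->BA, B->AD, C->AC, D->CA

  step 3 ⇒ step 4: BACAADBABACAADBABACAADBA ⇒ AD·BA·AC·BA·BA·CA·AD·BA·AD·BA·AC·BA·BA·CA·AD·BA·AD·BA·AC·BA·BA·CA·AD·BA
    A ↦ BA
    B ↦ AD
    C ↦ AC
    D ↦ CA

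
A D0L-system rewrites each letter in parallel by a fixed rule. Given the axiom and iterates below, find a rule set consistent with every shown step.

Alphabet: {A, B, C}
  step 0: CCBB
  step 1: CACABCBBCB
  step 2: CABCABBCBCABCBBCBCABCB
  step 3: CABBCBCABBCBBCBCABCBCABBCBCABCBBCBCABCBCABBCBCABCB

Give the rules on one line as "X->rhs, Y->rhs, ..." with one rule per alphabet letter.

  step 2 ⇒ step 3: CABCABBCBCABCBBCBCABCB ⇒ CA·B·BCB·CA·B·BCB·BCB·CA·BCB·CA·B·BCB·CA·BCB·BCB·CA·BCB·CA·B·BCB·CA·BCB
    A ↦ B
    B ↦ BCB
    C ↦ CA

A->B, B->BCB, C->CA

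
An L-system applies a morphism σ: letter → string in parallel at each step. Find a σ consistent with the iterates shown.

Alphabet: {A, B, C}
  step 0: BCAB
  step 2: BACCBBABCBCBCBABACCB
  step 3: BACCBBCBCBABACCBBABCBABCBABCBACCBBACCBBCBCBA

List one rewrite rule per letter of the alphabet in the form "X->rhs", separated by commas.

  step 2 ⇒ step 3: BACCBBABCBCBCBABACCB ⇒ BA·CCB·BC·BC·BA·BA·CCB·BA·BC·BA·BC·BA·BC·BA·CCB·BA·CCB·BC·BC·BA
    A ↦ CCB
    B ↦ BA
    C ↦ BC

A->CCB, B->BA, C->BC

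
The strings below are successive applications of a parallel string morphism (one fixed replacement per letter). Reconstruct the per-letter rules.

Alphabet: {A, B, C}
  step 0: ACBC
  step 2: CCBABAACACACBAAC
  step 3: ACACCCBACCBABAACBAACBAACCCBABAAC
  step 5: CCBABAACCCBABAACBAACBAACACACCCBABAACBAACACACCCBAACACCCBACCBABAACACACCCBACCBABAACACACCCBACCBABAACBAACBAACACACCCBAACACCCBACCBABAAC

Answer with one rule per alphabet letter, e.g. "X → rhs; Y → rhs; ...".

  step 2 ⇒ step 3: CCBABAACACACBAAC ⇒ AC·AC·CC·BA·CC·BA·BA·AC·BA·AC·BA·AC·CC·BA·BA·AC
    A ↦ BA
    B ↦ CC
    C ↦ AC

A->BA, B->CC, C->AC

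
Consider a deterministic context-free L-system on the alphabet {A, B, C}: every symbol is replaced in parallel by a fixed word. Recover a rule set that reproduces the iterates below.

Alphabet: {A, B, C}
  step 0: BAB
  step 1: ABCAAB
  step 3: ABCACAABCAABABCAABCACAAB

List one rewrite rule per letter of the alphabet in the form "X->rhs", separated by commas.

A->CA, B->AB, C->AB

  step 0 ⇒ step 1: BAB ⇒ AB·CA·AB
    A ↦ CA
    B ↦ AB
    C ↦ AB  (constrained at step 1)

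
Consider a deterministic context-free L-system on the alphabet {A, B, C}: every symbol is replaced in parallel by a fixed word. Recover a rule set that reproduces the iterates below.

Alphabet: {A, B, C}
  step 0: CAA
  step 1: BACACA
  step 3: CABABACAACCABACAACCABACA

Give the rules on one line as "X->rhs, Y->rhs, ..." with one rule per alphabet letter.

  step 0 ⇒ step 1: CAA ⇒ BA·CA·CA
    A ↦ CA
    C ↦ BA
    B ↦ AC  (constrained at step 1)

A->CA, B->AC, C->BA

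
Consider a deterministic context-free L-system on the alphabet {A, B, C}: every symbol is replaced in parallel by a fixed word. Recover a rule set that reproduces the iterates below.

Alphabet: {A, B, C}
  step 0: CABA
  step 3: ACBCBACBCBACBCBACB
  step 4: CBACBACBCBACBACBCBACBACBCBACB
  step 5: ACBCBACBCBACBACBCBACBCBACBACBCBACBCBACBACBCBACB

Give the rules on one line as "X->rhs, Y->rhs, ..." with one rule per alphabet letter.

A->CB, B->CB, C->A

  step 4 ⇒ step 5: CBACBACBCBACBACBCBACBACBCBACB ⇒ A·CB·CB·A·CB·CB·A·CB·A·CB·CB·A·CB·CB·A·CB·A·CB·CB·A·CB·CB·A·CB·A·CB·CB·A·CB
    A ↦ CB
    B ↦ CB
    C ↦ A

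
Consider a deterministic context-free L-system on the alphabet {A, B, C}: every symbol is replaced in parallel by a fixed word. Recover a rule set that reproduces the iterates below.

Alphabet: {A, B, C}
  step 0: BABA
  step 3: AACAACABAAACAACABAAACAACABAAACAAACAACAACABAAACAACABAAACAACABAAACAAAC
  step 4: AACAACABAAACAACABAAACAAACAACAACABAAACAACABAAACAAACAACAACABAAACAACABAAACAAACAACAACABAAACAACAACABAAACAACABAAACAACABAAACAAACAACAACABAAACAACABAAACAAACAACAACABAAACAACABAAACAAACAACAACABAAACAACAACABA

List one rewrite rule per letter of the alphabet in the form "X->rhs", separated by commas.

A->AAC, B->A, C->ABA

  step 3 ⇒ step 4: AACAACABAAACAACABAAACAACABAAACAAACAACAACABAAACAACABAAACAACABAAACAAAC ⇒ AAC·AAC·ABA·AAC·AAC·ABA·AAC·A·AAC·AAC·AAC·ABA·AAC·AAC·ABA·AAC·A·AAC·AAC·AAC·ABA·AAC·AAC·ABA·AAC·A·AAC·AAC·AAC·ABA·AAC·AAC·AAC·ABA·AAC·AAC·ABA·AAC·AAC·ABA·AAC·A·AAC·AAC·AAC·ABA·AAC·AAC·ABA·AAC·A·AAC·AAC·AAC·ABA·AAC·AAC·ABA·AAC·A·AAC·AAC·AAC·ABA·AAC·AAC·AAC·ABA
    A ↦ AAC
    B ↦ A
    C ↦ ABA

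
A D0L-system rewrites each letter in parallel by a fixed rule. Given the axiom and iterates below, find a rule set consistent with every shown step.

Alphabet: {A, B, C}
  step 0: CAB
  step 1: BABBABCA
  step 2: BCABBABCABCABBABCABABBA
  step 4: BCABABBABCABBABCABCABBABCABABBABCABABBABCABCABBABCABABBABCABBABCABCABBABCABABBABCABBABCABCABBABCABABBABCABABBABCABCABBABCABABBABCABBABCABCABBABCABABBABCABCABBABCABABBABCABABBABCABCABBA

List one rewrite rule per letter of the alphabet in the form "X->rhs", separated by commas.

  step 1 ⇒ step 2: BABBABCA ⇒ BCA·BBA·BCA·BCA·BBA·BCA·BA·BBA
    A ↦ BBA
    B ↦ BCA
    C ↦ BA

A->BBA, B->BCA, C->BA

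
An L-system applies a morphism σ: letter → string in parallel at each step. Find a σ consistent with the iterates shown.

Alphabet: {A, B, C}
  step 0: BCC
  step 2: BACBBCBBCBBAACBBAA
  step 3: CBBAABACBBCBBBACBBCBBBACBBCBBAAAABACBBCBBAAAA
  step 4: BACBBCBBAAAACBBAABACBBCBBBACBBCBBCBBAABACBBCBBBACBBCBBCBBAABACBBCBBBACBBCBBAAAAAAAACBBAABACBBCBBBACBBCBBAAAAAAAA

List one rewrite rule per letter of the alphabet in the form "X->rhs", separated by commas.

  step 3 ⇒ step 4: CBBAABACBBCBBBACBBCBBBACBBCBBAAAABACBBCBBAAAA ⇒ BA·CBB·CBB·AA·AA·CBB·AA·BA·CBB·CBB·BA·CBB·CBB·CBB·AA·BA·CBB·CBB·BA·CBB·CBB·CBB·AA·BA·CBB·CBB·BA·CBB·CBB·AA·AA·AA·AA·CBB·AA·BA·CBB·CBB·BA·CBB·CBB·AA·AA·AA·AA
    A ↦ AA
    B ↦ CBB
    C ↦ BA

A->AA, B->CBB, C->BA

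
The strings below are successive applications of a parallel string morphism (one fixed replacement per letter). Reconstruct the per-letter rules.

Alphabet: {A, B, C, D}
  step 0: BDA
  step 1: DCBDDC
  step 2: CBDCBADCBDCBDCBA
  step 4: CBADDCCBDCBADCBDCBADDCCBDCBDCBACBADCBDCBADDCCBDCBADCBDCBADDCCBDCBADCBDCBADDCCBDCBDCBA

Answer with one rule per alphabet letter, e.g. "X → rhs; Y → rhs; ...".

  step 1 ⇒ step 2: DCBDDC ⇒ CBD·CBA·D·CBD·CBD·CBA
    B ↦ D
    C ↦ CBA
    D ↦ CBD
  step 0 ⇒ step 1: BDA ⇒ D·CBD·DC
    A ↦ DC

A->DC, B->D, C->CBA, D->CBD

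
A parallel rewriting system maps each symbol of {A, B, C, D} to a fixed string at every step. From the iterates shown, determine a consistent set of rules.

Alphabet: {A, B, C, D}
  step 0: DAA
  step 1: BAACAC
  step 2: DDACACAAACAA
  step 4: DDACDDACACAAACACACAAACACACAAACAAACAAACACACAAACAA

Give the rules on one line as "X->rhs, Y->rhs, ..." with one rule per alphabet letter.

  step 1 ⇒ step 2: BAACAC ⇒ DD·AC·AC·AA·AC·AA
    A ↦ AC
    B ↦ DD
    C ↦ AA
  step 0 ⇒ step 1: DAA ⇒ BA·AC·AC
    D ↦ BA

A->AC, B->DD, C->AA, D->BA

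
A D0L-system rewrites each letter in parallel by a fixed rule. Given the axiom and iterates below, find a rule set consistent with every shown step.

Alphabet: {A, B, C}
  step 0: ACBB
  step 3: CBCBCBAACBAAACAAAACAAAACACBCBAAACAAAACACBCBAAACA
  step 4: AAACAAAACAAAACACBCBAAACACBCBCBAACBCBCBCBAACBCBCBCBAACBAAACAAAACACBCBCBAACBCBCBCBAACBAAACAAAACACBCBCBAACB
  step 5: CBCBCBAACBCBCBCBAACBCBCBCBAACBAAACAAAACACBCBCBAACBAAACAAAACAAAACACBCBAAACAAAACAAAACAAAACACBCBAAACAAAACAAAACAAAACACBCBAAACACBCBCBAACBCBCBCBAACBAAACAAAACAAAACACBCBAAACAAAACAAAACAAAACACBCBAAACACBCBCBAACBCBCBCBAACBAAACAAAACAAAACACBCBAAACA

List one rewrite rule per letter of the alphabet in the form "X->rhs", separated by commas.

  step 4 ⇒ step 5: AAACAAAACAAAACACBCBAAACACBCBCBAACBCBCBCBAACBCBCBCBAACBAAACAAAACACBCBCBAACBCBCBCBAACBAAACAAAACACBCBCBAACB ⇒ CB·CB·CB·AA·CB·CB·CB·CB·AA·CB·CB·CB·CB·AA·CB·AA·ACA·AA·ACA·CB·CB·CB·AA·CB·AA·ACA·AA·ACA·AA·ACA·CB·CB·AA·ACA·AA·ACA·AA·ACA·AA·ACA·CB·CB·AA·ACA·AA·ACA·AA·ACA·AA·ACA·CB·CB·AA·ACA·CB·CB·CB·AA·CB·CB·CB·CB·AA·CB·AA·ACA·AA·ACA·AA·ACA·CB·CB·AA·ACA·AA·ACA·AA·ACA·AA·ACA·CB·CB·AA·ACA·CB·CB·CB·AA·CB·CB·CB·CB·AA·CB·AA·ACA·AA·ACA·AA·ACA·CB·CB·AA·ACA
    A ↦ CB
    B ↦ ACA
    C ↦ AA

A->CB, B->ACA, C->AA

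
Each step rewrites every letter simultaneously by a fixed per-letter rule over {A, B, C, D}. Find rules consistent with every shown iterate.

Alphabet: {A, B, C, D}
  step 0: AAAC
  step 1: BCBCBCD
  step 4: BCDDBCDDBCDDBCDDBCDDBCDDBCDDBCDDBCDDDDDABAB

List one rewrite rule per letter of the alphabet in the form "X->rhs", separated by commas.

  step 0 ⇒ step 1: AAAC ⇒ BC·BC·BC·D
    A ↦ BC
    C ↦ D
    B ↦ DD  (constrained at step 1)
    D ↦ AB  (constrained at step 1)

A->BC, B->DD, C->D, D->AB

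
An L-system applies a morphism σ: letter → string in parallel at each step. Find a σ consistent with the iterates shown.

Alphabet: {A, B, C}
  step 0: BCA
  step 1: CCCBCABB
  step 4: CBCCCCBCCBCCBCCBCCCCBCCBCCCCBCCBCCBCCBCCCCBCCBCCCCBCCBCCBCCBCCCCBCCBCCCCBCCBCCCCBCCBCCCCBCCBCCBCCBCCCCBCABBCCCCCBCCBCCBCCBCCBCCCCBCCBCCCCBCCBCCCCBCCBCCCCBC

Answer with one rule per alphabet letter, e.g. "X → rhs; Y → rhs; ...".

  step 0 ⇒ step 1: BCA ⇒ CC·CBC·ABB
    A ↦ ABB
    B ↦ CC
    C ↦ CBC

A->ABB, B->CC, C->CBC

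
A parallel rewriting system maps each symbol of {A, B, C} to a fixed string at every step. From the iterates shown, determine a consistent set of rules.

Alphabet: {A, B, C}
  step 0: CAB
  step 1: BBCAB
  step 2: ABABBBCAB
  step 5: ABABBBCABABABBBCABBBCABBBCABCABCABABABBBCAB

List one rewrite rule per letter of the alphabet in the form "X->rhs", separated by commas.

  step 1 ⇒ step 2: BBCAB ⇒ AB·AB·BB·C·AB
    A ↦ C
    B ↦ AB
    C ↦ BB

A->C, B->AB, C->BB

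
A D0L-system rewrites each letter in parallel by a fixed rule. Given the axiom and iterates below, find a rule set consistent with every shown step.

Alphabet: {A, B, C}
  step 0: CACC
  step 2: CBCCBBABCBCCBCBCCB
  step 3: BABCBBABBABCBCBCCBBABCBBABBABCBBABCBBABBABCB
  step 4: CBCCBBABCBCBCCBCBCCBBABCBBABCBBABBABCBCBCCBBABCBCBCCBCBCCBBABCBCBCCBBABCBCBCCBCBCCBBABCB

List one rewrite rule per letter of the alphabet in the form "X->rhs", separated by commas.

A->C, B->CB, C->BAB

  step 3 ⇒ step 4: BABCBBABBABCBCBCCBBABCBBABBABCBBABCBBABBABCB ⇒ CB·C·CB·BAB·CB·CB·C·CB·CB·C·CB·BAB·CB·BAB·CB·BAB·BAB·CB·CB·C·CB·BAB·CB·CB·C·CB·CB·C·CB·BAB·CB·CB·C·CB·BAB·CB·CB·C·CB·CB·C·CB·BAB·CB
    A ↦ C
    B ↦ CB
    C ↦ BAB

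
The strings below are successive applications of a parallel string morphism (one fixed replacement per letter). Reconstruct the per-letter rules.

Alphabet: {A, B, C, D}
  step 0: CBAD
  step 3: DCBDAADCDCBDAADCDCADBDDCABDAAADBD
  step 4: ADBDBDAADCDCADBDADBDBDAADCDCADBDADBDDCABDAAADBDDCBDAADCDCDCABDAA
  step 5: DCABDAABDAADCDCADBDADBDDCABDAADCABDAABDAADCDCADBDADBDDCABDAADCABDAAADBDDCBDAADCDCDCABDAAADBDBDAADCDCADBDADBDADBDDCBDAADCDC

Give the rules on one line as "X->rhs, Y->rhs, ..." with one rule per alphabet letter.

A->DC, B->BDA, C->DBD, D->A

  step 4 ⇒ step 5: ADBDBDAADCDCADBDADBDBDAADCDCADBDADBDDCABDAAADBDDCBDAADCDCDCABDAA ⇒ DC·A·BDA·A·BDA·A·DC·DC·A·DBD·A·DBD·DC·A·BDA·A·DC·A·BDA·A·BDA·A·DC·DC·A·DBD·A·DBD·DC·A·BDA·A·DC·A·BDA·A·A·DBD·DC·BDA·A·DC·DC·DC·A·BDA·A·A·DBD·BDA·A·DC·DC·A·DBD·A·DBD·A·DBD·DC·BDA·A·DC·DC
    A ↦ DC
    B ↦ BDA
    C ↦ DBD
    D ↦ A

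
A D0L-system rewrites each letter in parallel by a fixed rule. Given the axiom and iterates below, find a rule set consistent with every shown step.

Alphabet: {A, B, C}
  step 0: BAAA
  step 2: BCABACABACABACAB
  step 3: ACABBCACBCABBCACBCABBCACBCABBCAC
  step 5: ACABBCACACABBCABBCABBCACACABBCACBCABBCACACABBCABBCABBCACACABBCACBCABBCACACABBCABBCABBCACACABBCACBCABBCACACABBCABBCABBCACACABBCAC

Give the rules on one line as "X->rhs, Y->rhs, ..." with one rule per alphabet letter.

A->BC, B->AC, C->AB

  step 2 ⇒ step 3: BCABACABACABACAB ⇒ AC·AB·BC·AC·BC·AB·BC·AC·BC·AB·BC·AC·BC·AB·BC·AC
    A ↦ BC
    B ↦ AC
    C ↦ AB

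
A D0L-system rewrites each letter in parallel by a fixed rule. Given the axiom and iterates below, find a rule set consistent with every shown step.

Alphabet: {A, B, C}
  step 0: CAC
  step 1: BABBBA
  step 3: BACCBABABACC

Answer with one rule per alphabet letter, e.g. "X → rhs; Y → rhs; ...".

  step 0 ⇒ step 1: CAC ⇒ BA·BB·BA
    A ↦ BB
    C ↦ BA
    B ↦ C  (constrained at step 1)

A->BB, B->C, C->BA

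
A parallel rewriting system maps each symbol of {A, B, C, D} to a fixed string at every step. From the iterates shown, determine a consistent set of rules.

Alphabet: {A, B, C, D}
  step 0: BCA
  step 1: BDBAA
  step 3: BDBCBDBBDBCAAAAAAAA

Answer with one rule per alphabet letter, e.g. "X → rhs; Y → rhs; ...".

  step 0 ⇒ step 1: BCA ⇒ BD·B·AA
    A ↦ AA
    B ↦ BD
    C ↦ B
    D ↦ BC  (constrained at step 1)

A->AA, B->BD, C->B, D->BC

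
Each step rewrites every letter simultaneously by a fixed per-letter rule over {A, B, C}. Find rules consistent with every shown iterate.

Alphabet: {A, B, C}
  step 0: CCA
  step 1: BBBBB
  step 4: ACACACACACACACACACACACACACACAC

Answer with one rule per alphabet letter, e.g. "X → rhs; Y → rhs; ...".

  step 0 ⇒ step 1: CCA ⇒ BB·BB·B
    A ↦ B
    C ↦ BB
    B ↦ AC  (constrained at step 1)

A->B, B->AC, C->BB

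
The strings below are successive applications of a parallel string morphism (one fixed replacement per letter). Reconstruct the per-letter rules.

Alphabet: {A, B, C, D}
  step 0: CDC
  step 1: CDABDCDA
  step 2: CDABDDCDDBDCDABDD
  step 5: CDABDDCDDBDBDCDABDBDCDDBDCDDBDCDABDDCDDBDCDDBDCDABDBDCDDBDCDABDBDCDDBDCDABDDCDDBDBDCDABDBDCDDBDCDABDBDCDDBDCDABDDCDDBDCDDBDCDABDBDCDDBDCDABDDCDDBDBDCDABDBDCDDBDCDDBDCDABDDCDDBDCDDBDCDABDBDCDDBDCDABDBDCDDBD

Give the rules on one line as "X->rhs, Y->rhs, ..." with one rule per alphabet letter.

A->D, B->CDD, C->CDA, D->BD

  step 1 ⇒ step 2: CDABDCDA ⇒ CDA·BD·D·CDD·BD·CDA·BD·D
    A ↦ D
    B ↦ CDD
    C ↦ CDA
    D ↦ BD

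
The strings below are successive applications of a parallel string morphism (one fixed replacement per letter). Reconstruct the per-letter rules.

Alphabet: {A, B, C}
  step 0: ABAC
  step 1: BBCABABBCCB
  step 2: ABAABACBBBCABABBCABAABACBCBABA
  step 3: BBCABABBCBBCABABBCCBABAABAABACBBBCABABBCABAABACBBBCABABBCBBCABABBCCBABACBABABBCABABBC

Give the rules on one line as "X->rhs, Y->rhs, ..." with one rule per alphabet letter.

  step 2 ⇒ step 3: ABAABACBBBCABABBCABAABACBCBABA ⇒ BBC·ABA·BBC·BBC·ABA·BBC·CB·ABA·ABA·ABA·CB·BBC·ABA·BBC·ABA·ABA·CB·BBC·ABA·BBC·BBC·ABA·BBC·CB·ABA·CB·ABA·BBC·ABA·BBC
    A ↦ BBC
    B ↦ ABA
    C ↦ CB

A->BBC, B->ABA, C->CB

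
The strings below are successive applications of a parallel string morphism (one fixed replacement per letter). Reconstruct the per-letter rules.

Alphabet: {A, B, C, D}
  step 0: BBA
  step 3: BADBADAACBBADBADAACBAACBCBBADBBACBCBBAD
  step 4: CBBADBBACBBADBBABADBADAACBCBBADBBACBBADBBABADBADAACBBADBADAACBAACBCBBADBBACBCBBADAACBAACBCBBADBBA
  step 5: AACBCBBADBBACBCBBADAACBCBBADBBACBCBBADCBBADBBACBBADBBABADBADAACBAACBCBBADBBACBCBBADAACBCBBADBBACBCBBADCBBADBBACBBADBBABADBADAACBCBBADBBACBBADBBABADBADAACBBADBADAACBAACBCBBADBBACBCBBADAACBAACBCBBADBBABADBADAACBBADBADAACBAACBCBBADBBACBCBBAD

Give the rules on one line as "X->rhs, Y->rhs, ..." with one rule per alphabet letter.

A->BAD, B->CB, C->AA, D->BBA

  step 4 ⇒ step 5: CBBADBBACBBADBBABADBADAACBCBBADBBACBBADBBABADBADAACBBADBADAACBAACBCBBADBBACBCBBADAACBAACBCBBADBBA ⇒ AA·CB·CB·BAD·BBA·CB·CB·BAD·AA·CB·CB·BAD·BBA·CB·CB·BAD·CB·BAD·BBA·CB·BAD·BBA·BAD·BAD·AA·CB·AA·CB·CB·BAD·BBA·CB·CB·BAD·AA·CB·CB·BAD·BBA·CB·CB·BAD·CB·BAD·BBA·CB·BAD·BBA·BAD·BAD·AA·CB·CB·BAD·BBA·CB·BAD·BBA·BAD·BAD·AA·CB·BAD·BAD·AA·CB·AA·CB·CB·BAD·BBA·CB·CB·BAD·AA·CB·AA·CB·CB·BAD·BBA·BAD·BAD·AA·CB·BAD·BAD·AA·CB·AA·CB·CB·BAD·BBA·CB·CB·BAD
    A ↦ BAD
    B ↦ CB
    C ↦ AA
    D ↦ BBA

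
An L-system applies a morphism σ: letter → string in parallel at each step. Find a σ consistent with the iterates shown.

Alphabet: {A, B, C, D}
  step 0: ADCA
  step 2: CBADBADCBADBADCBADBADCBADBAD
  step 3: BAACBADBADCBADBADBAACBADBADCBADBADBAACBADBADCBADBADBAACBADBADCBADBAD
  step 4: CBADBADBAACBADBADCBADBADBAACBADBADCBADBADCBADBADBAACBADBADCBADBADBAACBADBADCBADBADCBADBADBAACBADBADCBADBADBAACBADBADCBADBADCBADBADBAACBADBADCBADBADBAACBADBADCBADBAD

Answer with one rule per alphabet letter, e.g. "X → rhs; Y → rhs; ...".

  step 3 ⇒ step 4: BAACBADBADCBADBADBAACBADBADCBADBADBAACBADBADCBADBADBAACBADBADCBADBAD ⇒ C·BAD·BAD·BAA·C·BAD·BAD·C·BAD·BAD·BAA·C·BAD·BAD·C·BAD·BAD·C·BAD·BAD·BAA·C·BAD·BAD·C·BAD·BAD·BAA·C·BAD·BAD·C·BAD·BAD·C·BAD·BAD·BAA·C·BAD·BAD·C·BAD·BAD·BAA·C·BAD·BAD·C·BAD·BAD·C·BAD·BAD·BAA·C·BAD·BAD·C·BAD·BAD·BAA·C·BAD·BAD·C·BAD·BAD
    A ↦ BAD
    B ↦ C
    C ↦ BAA
    D ↦ BAD

A->BAD, B->C, C->BAA, D->BAD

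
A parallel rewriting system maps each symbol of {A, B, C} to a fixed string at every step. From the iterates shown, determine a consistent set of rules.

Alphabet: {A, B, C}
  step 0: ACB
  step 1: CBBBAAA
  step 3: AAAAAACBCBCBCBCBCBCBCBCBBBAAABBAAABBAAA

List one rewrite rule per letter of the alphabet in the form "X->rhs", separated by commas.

A->CB, B->AAA, C->BB

  step 0 ⇒ step 1: ACB ⇒ CB·BB·AAA
    A ↦ CB
    B ↦ AAA
    C ↦ BB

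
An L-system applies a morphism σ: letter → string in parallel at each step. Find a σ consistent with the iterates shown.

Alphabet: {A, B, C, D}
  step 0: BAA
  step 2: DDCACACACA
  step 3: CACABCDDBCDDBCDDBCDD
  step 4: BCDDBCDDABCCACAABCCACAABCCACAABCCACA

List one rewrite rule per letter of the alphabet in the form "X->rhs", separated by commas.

A->DD, B->A, C->BC, D->CA

  step 3 ⇒ step 4: CACABCDDBCDDBCDDBCDD ⇒ BC·DD·BC·DD·A·BC·CA·CA·A·BC·CA·CA·A·BC·CA·CA·A·BC·CA·CA
    A ↦ DD
    B ↦ A
    C ↦ BC
    D ↦ CA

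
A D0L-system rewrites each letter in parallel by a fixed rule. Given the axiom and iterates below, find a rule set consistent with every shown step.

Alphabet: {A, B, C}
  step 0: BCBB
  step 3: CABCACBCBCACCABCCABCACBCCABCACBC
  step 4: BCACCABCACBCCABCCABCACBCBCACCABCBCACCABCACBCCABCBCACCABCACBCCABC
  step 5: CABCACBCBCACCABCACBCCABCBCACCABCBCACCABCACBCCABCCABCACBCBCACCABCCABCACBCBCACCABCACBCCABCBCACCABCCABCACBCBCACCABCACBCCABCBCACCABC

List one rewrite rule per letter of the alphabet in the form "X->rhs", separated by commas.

A->AC, B->CA, C->BC

  step 4 ⇒ step 5: BCACCABCACBCCABCCABCACBCBCACCABCBCACCABCACBCCABCBCACCABCACBCCABC ⇒ CA·BC·AC·BC·BC·AC·CA·BC·AC·BC·CA·BC·BC·AC·CA·BC·BC·AC·CA·BC·AC·BC·CA·BC·CA·BC·AC·BC·BC·AC·CA·BC·CA·BC·AC·BC·BC·AC·CA·BC·AC·BC·CA·BC·BC·AC·CA·BC·CA·BC·AC·BC·BC·AC·CA·BC·AC·BC·CA·BC·BC·AC·CA·BC
    A ↦ AC
    B ↦ CA
    C ↦ BC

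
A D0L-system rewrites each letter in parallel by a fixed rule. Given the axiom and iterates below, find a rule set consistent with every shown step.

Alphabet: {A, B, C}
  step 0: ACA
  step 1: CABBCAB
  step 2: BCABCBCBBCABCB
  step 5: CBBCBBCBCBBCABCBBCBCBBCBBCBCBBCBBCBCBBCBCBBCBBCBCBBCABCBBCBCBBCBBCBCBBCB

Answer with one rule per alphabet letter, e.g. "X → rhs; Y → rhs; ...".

A->CAB, B->CB, C->B

  step 1 ⇒ step 2: CABBCAB ⇒ B·CAB·CB·CB·B·CAB·CB
    A ↦ CAB
    B ↦ CB
    C ↦ B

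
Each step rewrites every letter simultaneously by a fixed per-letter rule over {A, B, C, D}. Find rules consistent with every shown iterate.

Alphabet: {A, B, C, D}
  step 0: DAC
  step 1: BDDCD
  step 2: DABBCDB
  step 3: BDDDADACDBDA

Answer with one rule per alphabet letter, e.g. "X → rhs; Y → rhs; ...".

A->DD, B->DA, C->CD, D->B

  step 2 ⇒ step 3: DABBCDB ⇒ B·DD·DA·DA·CD·B·DA
    A ↦ DD
    B ↦ DA
    C ↦ CD
    D ↦ B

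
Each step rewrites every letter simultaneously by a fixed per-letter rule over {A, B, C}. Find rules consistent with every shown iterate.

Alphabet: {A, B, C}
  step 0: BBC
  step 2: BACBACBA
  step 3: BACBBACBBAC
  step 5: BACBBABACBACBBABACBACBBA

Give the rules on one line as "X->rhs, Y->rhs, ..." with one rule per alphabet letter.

  step 2 ⇒ step 3: BACBACBA ⇒ BA·C·B·BA·C·B·BA·C
    A ↦ C
    B ↦ BA
    C ↦ B

A->C, B->BA, C->B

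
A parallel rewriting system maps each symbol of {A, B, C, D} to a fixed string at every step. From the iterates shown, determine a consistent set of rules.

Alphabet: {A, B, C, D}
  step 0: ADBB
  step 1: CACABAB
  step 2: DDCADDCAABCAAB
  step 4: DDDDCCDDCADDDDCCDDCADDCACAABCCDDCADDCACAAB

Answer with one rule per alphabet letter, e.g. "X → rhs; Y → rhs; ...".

A->CA, B->AB, C->DD, D->C

  step 1 ⇒ step 2: CACABAB ⇒ DD·CA·DD·CA·AB·CA·AB
    A ↦ CA
    B ↦ AB
    C ↦ DD
  step 0 ⇒ step 1: ADBB ⇒ CA·C·AB·AB
    D ↦ C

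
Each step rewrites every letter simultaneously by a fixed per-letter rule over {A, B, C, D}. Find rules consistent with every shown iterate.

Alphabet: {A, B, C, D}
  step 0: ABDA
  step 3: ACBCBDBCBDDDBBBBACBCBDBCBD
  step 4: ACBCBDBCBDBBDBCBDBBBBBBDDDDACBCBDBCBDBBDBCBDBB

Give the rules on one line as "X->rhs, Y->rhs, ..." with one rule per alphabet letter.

A->AC, B->D, C->BCB, D->BB

  step 3 ⇒ step 4: ACBCBDBCBDDDBBBBACBCBDBCBD ⇒ AC·BCB·D·BCB·D·BB·D·BCB·D·BB·BB·BB·D·D·D·D·AC·BCB·D·BCB·D·BB·D·BCB·D·BB
    A ↦ AC
    B ↦ D
    C ↦ BCB
    D ↦ BB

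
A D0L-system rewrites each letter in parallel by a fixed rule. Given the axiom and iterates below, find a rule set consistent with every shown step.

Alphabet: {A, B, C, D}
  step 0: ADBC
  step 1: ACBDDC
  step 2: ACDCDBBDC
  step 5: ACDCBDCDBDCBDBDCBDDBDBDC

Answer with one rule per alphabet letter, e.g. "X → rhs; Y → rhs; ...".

  step 1 ⇒ step 2: ACBDDC ⇒ AC·DC·D·B·B·DC
    A ↦ AC
    B ↦ D
    C ↦ DC
    D ↦ B

A->AC, B->D, C->DC, D->B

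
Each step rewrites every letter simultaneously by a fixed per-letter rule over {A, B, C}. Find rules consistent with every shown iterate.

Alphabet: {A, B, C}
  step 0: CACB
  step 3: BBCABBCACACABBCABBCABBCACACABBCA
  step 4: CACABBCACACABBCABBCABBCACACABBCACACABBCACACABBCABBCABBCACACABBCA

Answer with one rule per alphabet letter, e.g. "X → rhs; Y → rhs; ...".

A->CA, B->CA, C->BB

  step 3 ⇒ step 4: BBCABBCACACABBCABBCABBCACACABBCA ⇒ CA·CA·BB·CA·CA·CA·BB·CA·BB·CA·BB·CA·CA·CA·BB·CA·CA·CA·BB·CA·CA·CA·BB·CA·BB·CA·BB·CA·CA·CA·BB·CA
    A ↦ CA
    B ↦ CA
    C ↦ BB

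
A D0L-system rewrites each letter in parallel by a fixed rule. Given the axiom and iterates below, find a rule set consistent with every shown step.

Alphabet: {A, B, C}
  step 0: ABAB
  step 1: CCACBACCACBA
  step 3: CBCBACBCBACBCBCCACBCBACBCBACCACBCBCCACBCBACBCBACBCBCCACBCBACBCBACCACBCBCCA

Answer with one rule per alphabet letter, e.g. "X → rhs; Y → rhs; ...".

  step 0 ⇒ step 1: ABAB ⇒ CCA·CBA·CCA·CBA
    A ↦ CCA
    B ↦ CBA
    C ↦ CB  (constrained at step 1)

A->CCA, B->CBA, C->CB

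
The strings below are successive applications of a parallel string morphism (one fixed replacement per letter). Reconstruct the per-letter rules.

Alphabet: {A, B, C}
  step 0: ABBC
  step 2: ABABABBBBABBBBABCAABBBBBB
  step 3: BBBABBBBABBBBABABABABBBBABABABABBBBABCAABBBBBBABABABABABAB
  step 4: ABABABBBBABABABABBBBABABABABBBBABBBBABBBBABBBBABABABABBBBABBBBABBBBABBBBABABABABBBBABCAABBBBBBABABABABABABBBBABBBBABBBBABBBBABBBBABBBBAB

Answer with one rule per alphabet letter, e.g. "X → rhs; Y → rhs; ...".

  step 3 ⇒ step 4: BBBABBBBABBBBABABABABBBBABABABABBBBABCAABBBBBBABABABABABAB ⇒ AB·AB·AB·BBB·AB·AB·AB·AB·BBB·AB·AB·AB·AB·BBB·AB·BBB·AB·BBB·AB·BBB·AB·AB·AB·AB·BBB·AB·BBB·AB·BBB·AB·BBB·AB·AB·AB·AB·BBB·AB·CAA·BBB·BBB·AB·AB·AB·AB·AB·AB·BBB·AB·BBB·AB·BBB·AB·BBB·AB·BBB·AB·BBB·AB
    A ↦ BBB
    B ↦ AB
    C ↦ CAA

A->BBB, B->AB, C->CAA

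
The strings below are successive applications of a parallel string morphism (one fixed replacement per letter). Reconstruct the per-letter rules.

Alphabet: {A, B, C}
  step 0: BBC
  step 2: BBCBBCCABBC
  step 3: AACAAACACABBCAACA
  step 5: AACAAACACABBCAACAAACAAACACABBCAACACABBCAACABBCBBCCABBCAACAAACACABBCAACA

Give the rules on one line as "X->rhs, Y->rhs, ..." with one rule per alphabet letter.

  step 2 ⇒ step 3: BBCBBCCABBC ⇒ A·A·CA·A·A·CA·CA·BBC·A·A·CA
    A ↦ BBC
    B ↦ A
    C ↦ CA

A->BBC, B->A, C->CA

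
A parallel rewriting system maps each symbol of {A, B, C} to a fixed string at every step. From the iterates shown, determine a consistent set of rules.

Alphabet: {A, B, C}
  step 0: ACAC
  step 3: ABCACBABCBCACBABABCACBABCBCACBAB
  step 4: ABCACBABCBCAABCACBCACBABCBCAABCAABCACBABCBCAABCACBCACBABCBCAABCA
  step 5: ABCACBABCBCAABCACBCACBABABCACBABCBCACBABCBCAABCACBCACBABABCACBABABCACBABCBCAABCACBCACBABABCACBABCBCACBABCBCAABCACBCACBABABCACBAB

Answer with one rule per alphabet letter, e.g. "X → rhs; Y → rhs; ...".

A->AB, B->CA, C->CB

  step 4 ⇒ step 5: ABCACBABCBCAABCACBCACBABCBCAABCAABCACBABCBCAABCACBCACBABCBCAABCA ⇒ AB·CA·CB·AB·CB·CA·AB·CA·CB·CA·CB·AB·AB·CA·CB·AB·CB·CA·CB·AB·CB·CA·AB·CA·CB·CA·CB·AB·AB·CA·CB·AB·AB·CA·CB·AB·CB·CA·AB·CA·CB·CA·CB·AB·AB·CA·CB·AB·CB·CA·CB·AB·CB·CA·AB·CA·CB·CA·CB·AB·AB·CA·CB·AB
    A ↦ AB
    B ↦ CA
    C ↦ CB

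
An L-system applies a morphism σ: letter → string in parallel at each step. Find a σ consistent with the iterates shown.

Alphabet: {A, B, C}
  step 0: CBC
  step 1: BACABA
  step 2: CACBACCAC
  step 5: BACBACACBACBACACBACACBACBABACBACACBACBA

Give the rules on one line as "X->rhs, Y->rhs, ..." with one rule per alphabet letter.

  step 1 ⇒ step 2: BACABA ⇒ CA·C·BA·C·CA·C
    A ↦ C
    B ↦ CA
    C ↦ BA

A->C, B->CA, C->BA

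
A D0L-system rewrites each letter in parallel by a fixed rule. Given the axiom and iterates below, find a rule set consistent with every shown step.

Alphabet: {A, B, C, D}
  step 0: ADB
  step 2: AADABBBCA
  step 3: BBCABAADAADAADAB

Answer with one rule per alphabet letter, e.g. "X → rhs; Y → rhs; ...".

A->B, B->AAD, C->A, D->CA

  step 2 ⇒ step 3: AADABBBCA ⇒ B·B·CA·B·AAD·AAD·AAD·A·B
    A ↦ B
    B ↦ AAD
    C ↦ A
    D ↦ CA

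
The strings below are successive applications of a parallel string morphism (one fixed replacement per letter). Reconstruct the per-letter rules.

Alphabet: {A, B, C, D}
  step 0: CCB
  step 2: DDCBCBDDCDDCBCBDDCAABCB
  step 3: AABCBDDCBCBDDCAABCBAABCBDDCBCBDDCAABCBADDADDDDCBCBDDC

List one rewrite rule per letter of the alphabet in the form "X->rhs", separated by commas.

  step 2 ⇒ step 3: DDCBCBDDCDDCBCBDDCAABCB ⇒ A·A·BCB·DDC·BCB·DDC·A·A·BCB·A·A·BCB·DDC·BCB·DDC·A·A·BCB·ADD·ADD·DDC·BCB·DDC
    A ↦ ADD
    B ↦ DDC
    C ↦ BCB
    D ↦ A

A->ADD, B->DDC, C->BCB, D->A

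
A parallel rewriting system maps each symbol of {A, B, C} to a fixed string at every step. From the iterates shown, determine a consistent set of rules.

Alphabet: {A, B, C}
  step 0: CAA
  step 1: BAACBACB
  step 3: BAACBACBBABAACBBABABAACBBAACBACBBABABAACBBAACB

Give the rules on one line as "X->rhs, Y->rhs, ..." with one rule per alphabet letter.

A->ACB, B->BA, C->BA

  step 0 ⇒ step 1: CAA ⇒ BA·ACB·ACB
    A ↦ ACB
    C ↦ BA
    B ↦ BA  (constrained at step 1)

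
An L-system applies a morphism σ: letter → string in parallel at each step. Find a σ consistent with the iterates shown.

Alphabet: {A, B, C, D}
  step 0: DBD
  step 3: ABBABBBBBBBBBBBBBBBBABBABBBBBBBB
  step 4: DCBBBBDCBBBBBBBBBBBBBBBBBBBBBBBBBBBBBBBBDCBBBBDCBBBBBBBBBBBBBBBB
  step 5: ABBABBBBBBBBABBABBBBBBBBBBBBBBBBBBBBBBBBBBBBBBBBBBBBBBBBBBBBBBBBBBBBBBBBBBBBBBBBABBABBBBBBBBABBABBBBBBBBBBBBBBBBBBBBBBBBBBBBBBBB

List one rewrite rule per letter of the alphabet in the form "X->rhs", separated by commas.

  step 4 ⇒ step 5: DCBBBBDCBBBBBBBBBBBBBBBBBBBBBBBBBBBBBBBBDCBBBBDCBBBBBBBBBBBBBBBB ⇒ ABB·A·BB·BB·BB·BB·ABB·A·BB·BB·BB·BB·BB·BB·BB·BB·BB·BB·BB·BB·BB·BB·BB·BB·BB·BB·BB·BB·BB·BB·BB·BB·BB·BB·BB·BB·BB·BB·BB·BB·ABB·A·BB·BB·BB·BB·ABB·A·BB·BB·BB·BB·BB·BB·BB·BB·BB·BB·BB·BB·BB·BB·BB·BB
    B ↦ BB
    C ↦ A
    D ↦ ABB
  step 3 ⇒ step 4: ABBABBBBBBBBBBBBBBBBABBABBBBBBBB ⇒ DC·BB·BB·DC·BB·BB·BB·BB·BB·BB·BB·BB·BB·BB·BB·BB·BB·BB·BB·BB·DC·BB·BB·DC·BB·BB·BB·BB·BB·BB·BB·BB
    A ↦ DC

A->DC, B->BB, C->A, D->ABB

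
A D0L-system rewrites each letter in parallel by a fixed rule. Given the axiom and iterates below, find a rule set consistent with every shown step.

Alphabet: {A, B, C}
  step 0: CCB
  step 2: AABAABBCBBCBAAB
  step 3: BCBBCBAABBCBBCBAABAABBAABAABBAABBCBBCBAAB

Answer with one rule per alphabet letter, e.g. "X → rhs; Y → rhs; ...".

  step 2 ⇒ step 3: AABAABBCBBCBAAB ⇒ BCB·BCB·AAB·BCB·BCB·AAB·AAB·B·AAB·AAB·B·AAB·BCB·BCB·AAB
    A ↦ BCB
    B ↦ AAB
    C ↦ B

A->BCB, B->AAB, C->B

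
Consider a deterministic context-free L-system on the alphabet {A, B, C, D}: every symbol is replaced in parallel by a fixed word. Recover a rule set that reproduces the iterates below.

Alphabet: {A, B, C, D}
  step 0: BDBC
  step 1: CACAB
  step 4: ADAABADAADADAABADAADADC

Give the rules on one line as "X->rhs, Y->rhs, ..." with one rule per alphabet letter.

A->AD, B->C, C->AB, D->A

  step 0 ⇒ step 1: BDBC ⇒ C·A·C·AB
    B ↦ C
    C ↦ AB
    D ↦ A
    A ↦ AD  (constrained at step 1)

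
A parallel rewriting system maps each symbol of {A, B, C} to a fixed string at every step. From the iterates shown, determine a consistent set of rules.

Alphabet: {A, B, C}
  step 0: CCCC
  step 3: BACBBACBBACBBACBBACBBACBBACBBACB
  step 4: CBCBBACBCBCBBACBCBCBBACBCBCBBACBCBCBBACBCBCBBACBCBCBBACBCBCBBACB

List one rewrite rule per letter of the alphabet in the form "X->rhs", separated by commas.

A->CB, B->CB, C->BA

  step 3 ⇒ step 4: BACBBACBBACBBACBBACBBACBBACBBACB ⇒ CB·CB·BA·CB·CB·CB·BA·CB·CB·CB·BA·CB·CB·CB·BA·CB·CB·CB·BA·CB·CB·CB·BA·CB·CB·CB·BA·CB·CB·CB·BA·CB
    A ↦ CB
    B ↦ CB
    C ↦ BA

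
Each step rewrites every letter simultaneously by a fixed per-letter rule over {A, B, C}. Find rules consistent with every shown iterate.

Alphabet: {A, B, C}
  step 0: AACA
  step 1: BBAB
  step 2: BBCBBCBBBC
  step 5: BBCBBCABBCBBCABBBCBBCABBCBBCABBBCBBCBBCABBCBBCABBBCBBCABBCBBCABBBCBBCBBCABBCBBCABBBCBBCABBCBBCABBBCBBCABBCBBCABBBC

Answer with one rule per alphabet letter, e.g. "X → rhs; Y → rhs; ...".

A->B, B->BBC, C->A

  step 1 ⇒ step 2: BBAB ⇒ BBC·BBC·B·BBC
    A ↦ B
    B ↦ BBC
  step 0 ⇒ step 1: AACA ⇒ B·B·A·B
    C ↦ A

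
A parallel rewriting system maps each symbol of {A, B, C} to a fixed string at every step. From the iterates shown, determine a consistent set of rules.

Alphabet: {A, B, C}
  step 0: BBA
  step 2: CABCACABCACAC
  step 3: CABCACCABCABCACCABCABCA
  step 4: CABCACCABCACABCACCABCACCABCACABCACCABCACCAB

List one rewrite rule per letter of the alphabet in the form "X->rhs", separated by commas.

A->B, B->CAC, C->CA

  step 3 ⇒ step 4: CABCACCABCABCACCABCABCA ⇒ CA·B·CAC·CA·B·CA·CA·B·CAC·CA·B·CAC·CA·B·CA·CA·B·CAC·CA·B·CAC·CA·B
    A ↦ B
    B ↦ CAC
    C ↦ CA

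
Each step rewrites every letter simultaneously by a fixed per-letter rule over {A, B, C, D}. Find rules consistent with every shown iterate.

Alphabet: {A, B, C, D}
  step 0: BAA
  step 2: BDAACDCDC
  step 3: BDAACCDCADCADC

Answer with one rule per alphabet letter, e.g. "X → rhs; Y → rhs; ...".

  step 2 ⇒ step 3: BDAACDCDC ⇒ BDA·A·C·C·DC·A·DC·A·DC
    A ↦ C
    B ↦ BDA
    C ↦ DC
    D ↦ A

A->C, B->BDA, C->DC, D->A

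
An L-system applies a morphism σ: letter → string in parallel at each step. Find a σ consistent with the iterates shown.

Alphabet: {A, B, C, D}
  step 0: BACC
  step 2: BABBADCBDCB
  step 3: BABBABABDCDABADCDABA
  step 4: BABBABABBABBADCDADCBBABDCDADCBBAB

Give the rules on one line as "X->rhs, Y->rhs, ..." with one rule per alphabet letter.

  step 3 ⇒ step 4: BABBABABDCDABADCDABA ⇒ BA·B·BA·BA·B·BA·B·BA·DC·DA·DC·B·BA·B·DC·DA·DC·B·BA·B
    A ↦ B
    B ↦ BA
    C ↦ DA
    D ↦ DC

A->B, B->BA, C->DA, D->DC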